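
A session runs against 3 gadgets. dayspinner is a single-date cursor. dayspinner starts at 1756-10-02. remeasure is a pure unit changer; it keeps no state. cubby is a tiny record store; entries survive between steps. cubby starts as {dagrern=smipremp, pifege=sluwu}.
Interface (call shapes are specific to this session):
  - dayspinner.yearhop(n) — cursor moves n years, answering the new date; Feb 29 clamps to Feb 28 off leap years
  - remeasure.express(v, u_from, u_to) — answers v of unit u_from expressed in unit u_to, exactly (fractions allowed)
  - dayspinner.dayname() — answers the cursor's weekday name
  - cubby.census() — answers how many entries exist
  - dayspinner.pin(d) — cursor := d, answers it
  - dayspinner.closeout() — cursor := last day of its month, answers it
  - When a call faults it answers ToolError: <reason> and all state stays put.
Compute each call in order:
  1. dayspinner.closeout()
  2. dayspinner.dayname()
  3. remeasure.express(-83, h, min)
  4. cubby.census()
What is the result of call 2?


Answer: Sunday

Derivation:
==> closeout()
<== 1756-10-31
==> dayname()
<== Sunday
==> express(v='-83', u_from='h', u_to='min')
<== -4980
==> census()
<== 2


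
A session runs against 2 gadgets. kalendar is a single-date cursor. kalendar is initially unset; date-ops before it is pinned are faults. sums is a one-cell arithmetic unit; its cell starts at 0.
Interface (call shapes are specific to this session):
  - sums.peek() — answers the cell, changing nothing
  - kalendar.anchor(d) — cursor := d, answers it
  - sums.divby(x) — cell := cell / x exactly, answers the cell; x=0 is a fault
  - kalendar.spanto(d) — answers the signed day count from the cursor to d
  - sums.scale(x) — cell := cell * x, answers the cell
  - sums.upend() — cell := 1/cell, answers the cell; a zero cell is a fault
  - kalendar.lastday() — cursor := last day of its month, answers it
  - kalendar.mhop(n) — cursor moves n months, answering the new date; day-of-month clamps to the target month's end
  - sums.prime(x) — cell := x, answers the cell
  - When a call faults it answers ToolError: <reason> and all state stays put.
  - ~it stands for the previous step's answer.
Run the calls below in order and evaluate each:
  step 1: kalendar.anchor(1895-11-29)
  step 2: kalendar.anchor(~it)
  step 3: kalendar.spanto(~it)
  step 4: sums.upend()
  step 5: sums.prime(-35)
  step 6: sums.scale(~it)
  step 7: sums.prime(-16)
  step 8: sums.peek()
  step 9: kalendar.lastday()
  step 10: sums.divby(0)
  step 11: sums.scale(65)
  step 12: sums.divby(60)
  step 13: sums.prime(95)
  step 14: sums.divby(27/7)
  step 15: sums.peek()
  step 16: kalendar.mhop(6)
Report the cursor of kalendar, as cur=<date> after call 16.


-- 1. kalendar.anchor(1895-11-29) == 1895-11-29
-- 2. kalendar.anchor(~it) == 1895-11-29
-- 3. kalendar.spanto(~it) == 0
-- 4. sums.upend() == ToolError: reciprocal of zero
-- 5. sums.prime(-35) == -35
-- 6. sums.scale(~it) == 1225
-- 7. sums.prime(-16) == -16
-- 8. sums.peek() == -16
-- 9. kalendar.lastday() == 1895-11-30
-- 10. sums.divby(0) == ToolError: division by zero
-- 11. sums.scale(65) == -1040
-- 12. sums.divby(60) == -52/3
-- 13. sums.prime(95) == 95
-- 14. sums.divby(27/7) == 665/27
-- 15. sums.peek() == 665/27
-- 16. kalendar.mhop(6) == 1896-05-30

Answer: cur=1896-05-30


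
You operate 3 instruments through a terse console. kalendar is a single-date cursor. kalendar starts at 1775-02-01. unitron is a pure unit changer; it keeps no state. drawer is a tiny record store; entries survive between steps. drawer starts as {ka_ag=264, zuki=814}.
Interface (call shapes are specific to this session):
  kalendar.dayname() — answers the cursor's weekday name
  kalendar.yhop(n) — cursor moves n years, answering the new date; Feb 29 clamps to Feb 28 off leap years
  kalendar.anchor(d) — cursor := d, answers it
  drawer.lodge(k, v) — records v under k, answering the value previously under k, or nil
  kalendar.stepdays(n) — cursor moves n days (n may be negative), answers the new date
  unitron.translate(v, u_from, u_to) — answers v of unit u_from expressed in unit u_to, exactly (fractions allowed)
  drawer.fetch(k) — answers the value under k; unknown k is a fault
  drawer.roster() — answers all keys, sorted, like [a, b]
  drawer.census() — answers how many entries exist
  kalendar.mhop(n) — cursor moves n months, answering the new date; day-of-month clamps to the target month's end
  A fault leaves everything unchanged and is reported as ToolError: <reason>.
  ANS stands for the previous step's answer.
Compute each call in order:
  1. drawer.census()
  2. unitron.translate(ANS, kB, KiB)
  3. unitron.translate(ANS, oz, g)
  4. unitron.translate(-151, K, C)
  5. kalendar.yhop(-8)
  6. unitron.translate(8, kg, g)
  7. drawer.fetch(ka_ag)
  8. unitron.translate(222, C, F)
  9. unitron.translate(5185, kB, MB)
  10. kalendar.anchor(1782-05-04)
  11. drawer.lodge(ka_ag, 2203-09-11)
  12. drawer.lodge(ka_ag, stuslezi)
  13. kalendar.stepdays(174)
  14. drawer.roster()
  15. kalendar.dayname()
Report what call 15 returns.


Answer: Friday

Derivation:
Next I call drawer.census, and get 2.
Invoking unitron.translate with v: ANS, u_from: kB, u_to: KiB, and get 125/64.
I call unitron.translate with v: ANS, u_from: oz, u_to: g, — result: 45359237/819200.
I run unitron.translate with v: -151, u_from: K, u_to: C, → -8483/20.
I use kalendar.yhop with n: -8, — result: 1767-02-01.
Next I call unitron.translate with v: 8, u_from: kg, u_to: g, yielding 8000.
Now I run drawer.fetch with k: ka_ag, and observe 264.
Calling unitron.translate with v: 222, u_from: C, u_to: F, which returns 2158/5.
I run unitron.translate with v: 5185, u_from: kB, u_to: MB, yielding 1037/200.
I call kalendar.anchor with d: 1782-05-04, and get 1782-05-04.
Then drawer.lodge with k: ka_ag, v: 2203-09-11, giving 264.
I call drawer.lodge with k: ka_ag, v: stuslezi, → 2203-09-11.
Invoking kalendar.stepdays with n: 174, and see 1782-10-25.
I use drawer.roster, yielding [ka_ag, zuki].
I run kalendar.dayname, giving Friday.


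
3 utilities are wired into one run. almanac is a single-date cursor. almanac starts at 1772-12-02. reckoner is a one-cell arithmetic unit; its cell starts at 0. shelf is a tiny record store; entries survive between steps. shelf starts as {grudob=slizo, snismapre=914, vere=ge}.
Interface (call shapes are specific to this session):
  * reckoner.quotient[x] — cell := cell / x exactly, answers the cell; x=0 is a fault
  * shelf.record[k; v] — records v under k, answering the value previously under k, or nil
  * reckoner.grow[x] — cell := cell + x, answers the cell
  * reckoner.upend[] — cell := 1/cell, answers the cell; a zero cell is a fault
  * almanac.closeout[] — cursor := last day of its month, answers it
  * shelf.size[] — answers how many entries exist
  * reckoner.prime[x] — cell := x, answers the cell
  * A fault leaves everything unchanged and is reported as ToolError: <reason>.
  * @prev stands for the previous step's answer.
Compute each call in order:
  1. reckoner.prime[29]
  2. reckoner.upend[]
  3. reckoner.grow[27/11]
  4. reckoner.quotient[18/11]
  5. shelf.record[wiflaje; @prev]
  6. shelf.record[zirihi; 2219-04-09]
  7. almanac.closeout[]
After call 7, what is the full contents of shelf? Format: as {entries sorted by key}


% reckoner.prime x=29
= 29
% reckoner.upend
= 1/29
% reckoner.grow x=27/11
= 794/319
% reckoner.quotient x=18/11
= 397/261
% shelf.record k=wiflaje v=@prev
= nil
% shelf.record k=zirihi v=2219-04-09
= nil
% almanac.closeout
= 1772-12-31

Answer: {grudob=slizo, snismapre=914, vere=ge, wiflaje=397/261, zirihi=2219-04-09}


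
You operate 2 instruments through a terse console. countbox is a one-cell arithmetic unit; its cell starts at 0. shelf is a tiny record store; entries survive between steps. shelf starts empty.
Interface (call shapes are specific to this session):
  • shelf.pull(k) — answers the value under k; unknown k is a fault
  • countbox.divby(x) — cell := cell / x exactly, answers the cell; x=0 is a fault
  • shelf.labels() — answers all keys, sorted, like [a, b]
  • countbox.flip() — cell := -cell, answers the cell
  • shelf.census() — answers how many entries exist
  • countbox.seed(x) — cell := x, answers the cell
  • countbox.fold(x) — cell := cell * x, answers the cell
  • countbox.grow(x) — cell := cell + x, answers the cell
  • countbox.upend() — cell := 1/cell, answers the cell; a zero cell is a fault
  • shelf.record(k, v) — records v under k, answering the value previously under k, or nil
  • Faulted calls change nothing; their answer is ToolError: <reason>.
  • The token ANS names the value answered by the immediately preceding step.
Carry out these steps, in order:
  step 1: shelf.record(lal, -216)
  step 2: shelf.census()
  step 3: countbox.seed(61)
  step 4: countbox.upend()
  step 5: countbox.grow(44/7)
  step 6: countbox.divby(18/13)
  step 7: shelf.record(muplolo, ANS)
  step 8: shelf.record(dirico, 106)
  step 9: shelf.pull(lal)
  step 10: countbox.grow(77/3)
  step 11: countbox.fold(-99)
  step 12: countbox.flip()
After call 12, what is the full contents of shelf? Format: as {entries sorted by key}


Answer: {dirico=106, lal=-216, muplolo=3887/854}

Derivation:
I call shelf.record passing k=lal, v=-216, → nil.
I invoke shelf.census(): 1.
Then countbox.seed passing x=61, yielding 61.
I call countbox.upend(): 1/61.
I call countbox.grow passing x=44/7, → 2691/427.
Next I call countbox.divby passing x=18/13, — result: 3887/854.
I run shelf.record passing k=muplolo, v=ANS: nil.
Invoking shelf.record passing k=dirico, v=106, and see nil.
I use shelf.pull passing k=lal, — result: -216.
I use countbox.grow passing x=77/3: 77419/2562.
Then countbox.fold passing x=-99, — result: -2554827/854.
I try countbox.flip(): 2554827/854.


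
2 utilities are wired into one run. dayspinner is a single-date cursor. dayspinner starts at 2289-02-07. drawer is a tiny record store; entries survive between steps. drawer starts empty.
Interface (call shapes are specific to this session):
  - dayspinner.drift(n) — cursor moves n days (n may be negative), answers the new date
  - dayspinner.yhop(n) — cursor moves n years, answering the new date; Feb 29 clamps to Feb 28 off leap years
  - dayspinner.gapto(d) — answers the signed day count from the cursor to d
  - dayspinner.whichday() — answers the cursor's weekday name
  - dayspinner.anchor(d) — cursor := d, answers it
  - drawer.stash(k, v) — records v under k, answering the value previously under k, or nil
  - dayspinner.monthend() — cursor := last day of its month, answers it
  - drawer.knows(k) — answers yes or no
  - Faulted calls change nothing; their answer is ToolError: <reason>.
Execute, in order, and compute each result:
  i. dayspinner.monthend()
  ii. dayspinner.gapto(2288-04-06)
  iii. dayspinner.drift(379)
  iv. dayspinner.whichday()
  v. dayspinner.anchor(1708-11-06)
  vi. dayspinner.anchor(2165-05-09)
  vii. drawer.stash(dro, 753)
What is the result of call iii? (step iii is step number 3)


Answer: 2290-03-14

Derivation:
% dayspinner.monthend
:: 2289-02-28
% dayspinner.gapto 2288-04-06
:: -328
% dayspinner.drift 379
:: 2290-03-14
% dayspinner.whichday
:: Friday
% dayspinner.anchor 1708-11-06
:: 1708-11-06
% dayspinner.anchor 2165-05-09
:: 2165-05-09
% drawer.stash dro 753
:: nil


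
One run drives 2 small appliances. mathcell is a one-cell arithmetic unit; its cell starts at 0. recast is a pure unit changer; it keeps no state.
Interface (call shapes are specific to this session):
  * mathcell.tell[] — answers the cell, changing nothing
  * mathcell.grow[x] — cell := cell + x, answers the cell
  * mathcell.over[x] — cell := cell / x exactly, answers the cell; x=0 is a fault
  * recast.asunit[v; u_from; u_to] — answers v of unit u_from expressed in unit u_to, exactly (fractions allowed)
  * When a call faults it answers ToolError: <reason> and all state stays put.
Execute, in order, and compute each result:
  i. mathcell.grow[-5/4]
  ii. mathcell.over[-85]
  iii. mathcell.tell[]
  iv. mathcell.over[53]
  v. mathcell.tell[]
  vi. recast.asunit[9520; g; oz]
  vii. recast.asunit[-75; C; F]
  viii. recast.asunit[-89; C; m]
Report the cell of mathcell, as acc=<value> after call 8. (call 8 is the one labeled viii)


I invoke mathcell.grow using x=-5/4, → -5/4.
Next I call mathcell.over using x=-85, yielding 1/68.
Calling mathcell.tell(), and see 1/68.
I run mathcell.over using x=53, → 1/3604.
I call mathcell.tell(), — result: 1/3604.
I run recast.asunit using v=9520, u_from=g, u_to=oz: 2176000000/6479891.
I run recast.asunit using v=-75, u_from=C, u_to=F, which returns -103.
Then recast.asunit using v=-89, u_from=C, u_to=m, — result: ToolError: incompatible units.

Answer: acc=1/3604


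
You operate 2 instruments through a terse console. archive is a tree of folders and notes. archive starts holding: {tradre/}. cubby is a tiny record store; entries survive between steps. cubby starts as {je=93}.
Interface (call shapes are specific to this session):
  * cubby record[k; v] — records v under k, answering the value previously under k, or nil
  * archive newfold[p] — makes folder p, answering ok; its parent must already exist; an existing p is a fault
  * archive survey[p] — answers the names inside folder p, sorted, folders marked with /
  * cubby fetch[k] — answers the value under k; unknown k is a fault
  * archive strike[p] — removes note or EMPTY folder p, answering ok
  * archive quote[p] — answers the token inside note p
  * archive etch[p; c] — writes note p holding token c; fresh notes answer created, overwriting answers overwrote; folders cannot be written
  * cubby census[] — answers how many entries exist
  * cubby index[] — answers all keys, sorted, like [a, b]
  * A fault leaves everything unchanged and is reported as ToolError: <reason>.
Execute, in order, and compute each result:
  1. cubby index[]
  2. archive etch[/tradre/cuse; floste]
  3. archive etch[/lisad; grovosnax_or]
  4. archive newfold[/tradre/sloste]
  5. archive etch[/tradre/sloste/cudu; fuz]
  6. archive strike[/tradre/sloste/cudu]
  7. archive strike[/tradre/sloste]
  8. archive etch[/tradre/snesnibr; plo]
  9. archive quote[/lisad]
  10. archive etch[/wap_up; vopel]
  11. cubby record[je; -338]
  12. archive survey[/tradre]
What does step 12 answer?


Answer: [cuse, snesnibr]

Derivation:
$ cubby index
  [je]
$ archive etch p=/tradre/cuse c=floste
  created
$ archive etch p=/lisad c=grovosnax_or
  created
$ archive newfold p=/tradre/sloste
  ok
$ archive etch p=/tradre/sloste/cudu c=fuz
  created
$ archive strike p=/tradre/sloste/cudu
  ok
$ archive strike p=/tradre/sloste
  ok
$ archive etch p=/tradre/snesnibr c=plo
  created
$ archive quote p=/lisad
  grovosnax_or
$ archive etch p=/wap_up c=vopel
  created
$ cubby record k=je v=-338
  93
$ archive survey p=/tradre
  [cuse, snesnibr]


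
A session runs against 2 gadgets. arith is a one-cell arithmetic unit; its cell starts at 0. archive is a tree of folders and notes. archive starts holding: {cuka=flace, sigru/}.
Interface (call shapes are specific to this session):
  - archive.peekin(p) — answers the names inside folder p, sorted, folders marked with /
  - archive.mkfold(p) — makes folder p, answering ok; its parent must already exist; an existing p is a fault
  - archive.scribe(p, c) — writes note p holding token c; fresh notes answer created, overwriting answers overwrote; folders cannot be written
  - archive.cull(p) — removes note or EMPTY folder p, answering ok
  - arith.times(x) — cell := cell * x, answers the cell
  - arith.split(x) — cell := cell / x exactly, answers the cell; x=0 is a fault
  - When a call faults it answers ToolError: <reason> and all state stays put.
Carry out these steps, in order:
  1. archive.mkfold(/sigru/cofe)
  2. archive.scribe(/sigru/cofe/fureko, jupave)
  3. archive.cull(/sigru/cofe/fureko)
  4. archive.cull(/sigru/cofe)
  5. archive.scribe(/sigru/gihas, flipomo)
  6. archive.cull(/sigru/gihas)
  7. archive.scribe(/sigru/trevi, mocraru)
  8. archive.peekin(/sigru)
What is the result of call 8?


// archive.mkfold(p=/sigru/cofe) : ok
// archive.scribe(p=/sigru/cofe/fureko, c=jupave) : created
// archive.cull(p=/sigru/cofe/fureko) : ok
// archive.cull(p=/sigru/cofe) : ok
// archive.scribe(p=/sigru/gihas, c=flipomo) : created
// archive.cull(p=/sigru/gihas) : ok
// archive.scribe(p=/sigru/trevi, c=mocraru) : created
// archive.peekin(p=/sigru) : [trevi]

Answer: [trevi]


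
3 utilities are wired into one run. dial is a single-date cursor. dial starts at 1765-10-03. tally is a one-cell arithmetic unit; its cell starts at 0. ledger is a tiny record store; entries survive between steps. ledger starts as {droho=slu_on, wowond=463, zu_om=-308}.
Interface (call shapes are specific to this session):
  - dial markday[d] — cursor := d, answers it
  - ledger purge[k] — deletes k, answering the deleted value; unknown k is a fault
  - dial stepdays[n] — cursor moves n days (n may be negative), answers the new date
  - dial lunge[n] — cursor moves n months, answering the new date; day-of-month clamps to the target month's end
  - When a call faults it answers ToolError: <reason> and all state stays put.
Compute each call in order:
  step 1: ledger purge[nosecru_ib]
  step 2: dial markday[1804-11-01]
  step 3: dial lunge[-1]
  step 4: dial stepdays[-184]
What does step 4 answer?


Do: ledger purge[k: nosecru_ib]
See: ToolError: no such key nosecru_ib
Do: dial markday[d: 1804-11-01]
See: 1804-11-01
Do: dial lunge[n: -1]
See: 1804-10-01
Do: dial stepdays[n: -184]
See: 1804-03-31

Answer: 1804-03-31


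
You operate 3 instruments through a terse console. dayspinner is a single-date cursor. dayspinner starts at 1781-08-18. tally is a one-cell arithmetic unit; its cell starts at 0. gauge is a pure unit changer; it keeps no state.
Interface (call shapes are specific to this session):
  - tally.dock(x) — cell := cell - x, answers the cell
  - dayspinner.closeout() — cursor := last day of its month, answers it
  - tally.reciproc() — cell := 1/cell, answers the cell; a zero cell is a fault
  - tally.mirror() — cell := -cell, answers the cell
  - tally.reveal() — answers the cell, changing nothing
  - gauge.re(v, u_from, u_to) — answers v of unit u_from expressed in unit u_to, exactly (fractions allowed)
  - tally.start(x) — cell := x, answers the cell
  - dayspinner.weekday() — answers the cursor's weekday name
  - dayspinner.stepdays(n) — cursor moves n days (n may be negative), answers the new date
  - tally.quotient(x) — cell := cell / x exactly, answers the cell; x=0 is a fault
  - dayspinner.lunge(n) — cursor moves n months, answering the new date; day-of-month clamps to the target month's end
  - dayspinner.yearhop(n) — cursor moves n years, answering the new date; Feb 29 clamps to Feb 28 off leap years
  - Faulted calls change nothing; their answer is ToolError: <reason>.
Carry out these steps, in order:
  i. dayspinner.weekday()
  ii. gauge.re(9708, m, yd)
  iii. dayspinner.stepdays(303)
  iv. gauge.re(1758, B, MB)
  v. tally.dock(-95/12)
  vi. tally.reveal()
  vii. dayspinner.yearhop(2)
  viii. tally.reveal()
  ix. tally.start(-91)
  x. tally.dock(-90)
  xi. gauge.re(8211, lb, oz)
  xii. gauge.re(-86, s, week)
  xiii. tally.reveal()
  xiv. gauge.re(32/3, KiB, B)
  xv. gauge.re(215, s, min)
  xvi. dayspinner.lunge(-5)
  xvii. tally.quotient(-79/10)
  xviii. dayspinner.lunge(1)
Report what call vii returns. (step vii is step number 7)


Answer: 1784-06-17

Derivation:
% dayspinner.weekday
:: Saturday
% gauge.re v→9708 u_from→m u_to→yd
:: 4045000/381
% dayspinner.stepdays n→303
:: 1782-06-17
% gauge.re v→1758 u_from→B u_to→MB
:: 879/500000
% tally.dock x→-95/12
:: 95/12
% tally.reveal
:: 95/12
% dayspinner.yearhop n→2
:: 1784-06-17
% tally.reveal
:: 95/12
% tally.start x→-91
:: -91
% tally.dock x→-90
:: -1
% gauge.re v→8211 u_from→lb u_to→oz
:: 131376
% gauge.re v→-86 u_from→s u_to→week
:: -43/302400
% tally.reveal
:: -1
% gauge.re v→32/3 u_from→KiB u_to→B
:: 32768/3
% gauge.re v→215 u_from→s u_to→min
:: 43/12
% dayspinner.lunge n→-5
:: 1784-01-17
% tally.quotient x→-79/10
:: 10/79
% dayspinner.lunge n→1
:: 1784-02-17


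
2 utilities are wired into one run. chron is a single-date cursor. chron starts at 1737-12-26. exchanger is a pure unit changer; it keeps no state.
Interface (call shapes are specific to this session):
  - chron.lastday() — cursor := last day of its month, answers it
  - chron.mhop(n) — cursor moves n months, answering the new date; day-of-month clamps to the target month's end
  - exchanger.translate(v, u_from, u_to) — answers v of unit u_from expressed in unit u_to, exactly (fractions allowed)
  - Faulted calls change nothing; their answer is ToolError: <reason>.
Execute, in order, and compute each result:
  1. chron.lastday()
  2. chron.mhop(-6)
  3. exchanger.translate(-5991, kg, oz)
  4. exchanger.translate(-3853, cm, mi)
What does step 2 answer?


Calling chron.lastday(), giving 1737-12-31.
Next I call chron.mhop(n=-6), and see 1737-06-30.
I try exchanger.translate(v=-5991, u_from=kg, u_to=oz): -9585600000000/45359237.
Invoking exchanger.translate(v=-3853, u_from=cm, u_to=mi), and see -19265/804672.

Answer: 1737-06-30


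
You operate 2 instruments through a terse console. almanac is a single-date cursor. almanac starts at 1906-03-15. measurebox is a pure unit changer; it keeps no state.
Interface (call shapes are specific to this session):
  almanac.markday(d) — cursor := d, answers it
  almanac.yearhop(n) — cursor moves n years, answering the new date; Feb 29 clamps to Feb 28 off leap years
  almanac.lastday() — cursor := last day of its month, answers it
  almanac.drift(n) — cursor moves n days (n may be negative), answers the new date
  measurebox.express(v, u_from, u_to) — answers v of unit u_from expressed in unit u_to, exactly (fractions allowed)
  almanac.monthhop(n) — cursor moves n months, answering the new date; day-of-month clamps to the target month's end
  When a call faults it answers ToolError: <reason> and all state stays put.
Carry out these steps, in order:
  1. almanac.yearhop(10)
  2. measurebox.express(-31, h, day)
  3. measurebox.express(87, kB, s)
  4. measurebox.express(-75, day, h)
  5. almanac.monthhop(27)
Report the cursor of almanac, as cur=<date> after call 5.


> almanac.yearhop 10
= 1916-03-15
> measurebox.express -31 h day
= -31/24
> measurebox.express 87 kB s
= ToolError: incompatible units
> measurebox.express -75 day h
= -1800
> almanac.monthhop 27
= 1918-06-15

Answer: cur=1918-06-15


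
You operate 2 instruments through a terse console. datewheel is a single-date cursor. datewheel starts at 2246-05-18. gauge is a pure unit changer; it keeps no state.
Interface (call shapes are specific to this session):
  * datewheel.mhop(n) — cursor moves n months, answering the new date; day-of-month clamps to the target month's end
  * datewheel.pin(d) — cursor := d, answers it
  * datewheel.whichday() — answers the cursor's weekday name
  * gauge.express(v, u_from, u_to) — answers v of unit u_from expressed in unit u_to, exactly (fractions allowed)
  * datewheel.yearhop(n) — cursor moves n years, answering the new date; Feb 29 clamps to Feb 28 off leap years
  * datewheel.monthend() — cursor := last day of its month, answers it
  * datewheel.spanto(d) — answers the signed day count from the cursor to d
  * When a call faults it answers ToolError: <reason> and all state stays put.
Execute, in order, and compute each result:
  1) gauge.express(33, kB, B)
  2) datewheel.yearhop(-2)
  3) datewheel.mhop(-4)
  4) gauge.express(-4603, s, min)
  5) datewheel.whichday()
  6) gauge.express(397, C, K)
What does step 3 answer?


Answer: 2244-01-18

Derivation:
>> gauge.express(v→33, u_from→kB, u_to→B)
<< 33000
>> datewheel.yearhop(n→-2)
<< 2244-05-18
>> datewheel.mhop(n→-4)
<< 2244-01-18
>> gauge.express(v→-4603, u_from→s, u_to→min)
<< -4603/60
>> datewheel.whichday()
<< Thursday
>> gauge.express(v→397, u_from→C, u_to→K)
<< 13403/20


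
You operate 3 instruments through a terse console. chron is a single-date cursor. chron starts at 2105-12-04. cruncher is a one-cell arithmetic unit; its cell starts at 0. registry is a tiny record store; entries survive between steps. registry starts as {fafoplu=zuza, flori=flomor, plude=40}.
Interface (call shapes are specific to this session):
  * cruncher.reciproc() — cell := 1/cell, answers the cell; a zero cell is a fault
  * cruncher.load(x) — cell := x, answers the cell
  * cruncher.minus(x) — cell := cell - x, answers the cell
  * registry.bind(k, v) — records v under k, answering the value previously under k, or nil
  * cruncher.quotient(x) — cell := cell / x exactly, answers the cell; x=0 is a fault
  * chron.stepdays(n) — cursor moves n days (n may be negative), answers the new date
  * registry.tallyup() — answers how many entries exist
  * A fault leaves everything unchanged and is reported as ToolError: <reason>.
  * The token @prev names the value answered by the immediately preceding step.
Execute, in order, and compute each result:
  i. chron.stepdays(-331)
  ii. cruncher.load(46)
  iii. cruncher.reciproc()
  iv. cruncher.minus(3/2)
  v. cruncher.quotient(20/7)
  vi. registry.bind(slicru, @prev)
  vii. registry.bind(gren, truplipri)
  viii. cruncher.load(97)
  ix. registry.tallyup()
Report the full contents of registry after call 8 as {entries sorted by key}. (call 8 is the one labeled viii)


Act: chron.stepdays[n: -331]
Obs: 2105-01-07
Act: cruncher.load[x: 46]
Obs: 46
Act: cruncher.reciproc[]
Obs: 1/46
Act: cruncher.minus[x: 3/2]
Obs: -34/23
Act: cruncher.quotient[x: 20/7]
Obs: -119/230
Act: registry.bind[k: slicru; v: @prev]
Obs: nil
Act: registry.bind[k: gren; v: truplipri]
Obs: nil
Act: cruncher.load[x: 97]
Obs: 97
Act: registry.tallyup[]
Obs: 5

Answer: {fafoplu=zuza, flori=flomor, gren=truplipri, plude=40, slicru=-119/230}


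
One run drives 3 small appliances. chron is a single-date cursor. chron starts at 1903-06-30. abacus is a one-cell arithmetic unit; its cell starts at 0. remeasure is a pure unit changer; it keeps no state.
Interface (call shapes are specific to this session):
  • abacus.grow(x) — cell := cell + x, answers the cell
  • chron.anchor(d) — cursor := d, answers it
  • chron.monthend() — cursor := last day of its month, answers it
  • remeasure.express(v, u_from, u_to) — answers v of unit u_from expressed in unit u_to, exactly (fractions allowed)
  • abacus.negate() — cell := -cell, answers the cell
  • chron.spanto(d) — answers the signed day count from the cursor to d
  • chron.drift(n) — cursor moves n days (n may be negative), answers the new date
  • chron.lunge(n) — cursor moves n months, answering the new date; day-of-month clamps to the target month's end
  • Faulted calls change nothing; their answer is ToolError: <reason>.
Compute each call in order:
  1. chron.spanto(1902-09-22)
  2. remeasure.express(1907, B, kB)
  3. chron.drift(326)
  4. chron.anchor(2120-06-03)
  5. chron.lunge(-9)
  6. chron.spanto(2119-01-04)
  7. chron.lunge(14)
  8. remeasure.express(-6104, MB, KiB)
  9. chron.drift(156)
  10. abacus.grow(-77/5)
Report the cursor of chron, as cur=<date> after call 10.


I try chron.spanto with d='1902-09-22', and get -281.
Invoking remeasure.express with v='1907', u_from='B', u_to='kB', — result: 1907/1000.
Calling chron.drift with n='326', → 1904-05-21.
I try chron.anchor with d='2120-06-03', — result: 2120-06-03.
I try chron.lunge with n='-9', → 2119-09-03.
I use chron.spanto with d='2119-01-04': -242.
Invoking chron.lunge with n='14', yielding 2120-11-03.
Next I call remeasure.express with v='-6104', u_from='MB', u_to='KiB', → -11921875/2.
I call chron.drift with n='156', and observe 2121-04-08.
Calling abacus.grow with x='-77/5', and see -77/5.

Answer: cur=2121-04-08


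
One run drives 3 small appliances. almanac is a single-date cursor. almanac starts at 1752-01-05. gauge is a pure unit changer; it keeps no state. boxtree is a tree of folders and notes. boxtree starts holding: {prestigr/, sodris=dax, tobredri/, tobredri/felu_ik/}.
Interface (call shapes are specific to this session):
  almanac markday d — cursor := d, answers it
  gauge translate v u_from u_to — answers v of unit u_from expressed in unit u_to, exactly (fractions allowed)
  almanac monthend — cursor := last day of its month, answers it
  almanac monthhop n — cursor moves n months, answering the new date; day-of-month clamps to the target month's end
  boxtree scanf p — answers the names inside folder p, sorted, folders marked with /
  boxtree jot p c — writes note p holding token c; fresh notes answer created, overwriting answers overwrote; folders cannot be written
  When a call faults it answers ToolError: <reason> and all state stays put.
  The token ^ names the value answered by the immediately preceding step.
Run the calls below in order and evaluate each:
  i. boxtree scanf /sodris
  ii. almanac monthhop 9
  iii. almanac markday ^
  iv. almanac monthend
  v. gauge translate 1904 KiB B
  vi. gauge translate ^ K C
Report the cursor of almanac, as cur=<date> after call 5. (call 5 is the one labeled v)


Answer: cur=1752-10-31

Derivation:
-- boxtree scanf(p→/sodris) : ToolError: not a directory
-- almanac monthhop(n→9) : 1752-10-05
-- almanac markday(d→^) : 1752-10-05
-- almanac monthend() : 1752-10-31
-- gauge translate(v→1904, u_from→KiB, u_to→B) : 1949696
-- gauge translate(v→^, u_from→K, u_to→C) : 38988457/20


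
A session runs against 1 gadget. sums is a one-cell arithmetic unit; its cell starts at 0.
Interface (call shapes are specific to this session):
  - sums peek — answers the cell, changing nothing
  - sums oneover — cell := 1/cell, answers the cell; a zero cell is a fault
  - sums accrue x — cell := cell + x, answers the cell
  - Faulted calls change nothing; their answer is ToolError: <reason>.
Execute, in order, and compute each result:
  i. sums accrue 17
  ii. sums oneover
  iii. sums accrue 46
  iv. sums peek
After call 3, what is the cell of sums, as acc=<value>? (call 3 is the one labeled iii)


Answer: acc=783/17

Derivation:
> sums accrue x=17
= 17
> sums oneover
= 1/17
> sums accrue x=46
= 783/17
> sums peek
= 783/17


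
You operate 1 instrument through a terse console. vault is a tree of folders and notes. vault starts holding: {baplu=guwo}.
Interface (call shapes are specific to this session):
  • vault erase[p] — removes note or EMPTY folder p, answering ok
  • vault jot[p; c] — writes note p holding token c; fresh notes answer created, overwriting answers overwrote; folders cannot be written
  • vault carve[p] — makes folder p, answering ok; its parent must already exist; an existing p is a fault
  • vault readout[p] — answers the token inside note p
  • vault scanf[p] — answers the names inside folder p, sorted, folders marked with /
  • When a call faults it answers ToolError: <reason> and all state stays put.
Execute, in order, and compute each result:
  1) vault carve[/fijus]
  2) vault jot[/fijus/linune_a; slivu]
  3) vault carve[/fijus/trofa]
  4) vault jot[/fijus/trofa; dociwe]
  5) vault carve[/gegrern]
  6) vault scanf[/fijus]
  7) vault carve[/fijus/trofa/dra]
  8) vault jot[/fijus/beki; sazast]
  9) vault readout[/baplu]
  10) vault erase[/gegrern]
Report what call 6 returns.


Answer: [linune_a, trofa/]

Derivation:
-- 1. vault carve(p→/fijus) == ok
-- 2. vault jot(p→/fijus/linune_a, c→slivu) == created
-- 3. vault carve(p→/fijus/trofa) == ok
-- 4. vault jot(p→/fijus/trofa, c→dociwe) == ToolError: is a directory
-- 5. vault carve(p→/gegrern) == ok
-- 6. vault scanf(p→/fijus) == [linune_a, trofa/]
-- 7. vault carve(p→/fijus/trofa/dra) == ok
-- 8. vault jot(p→/fijus/beki, c→sazast) == created
-- 9. vault readout(p→/baplu) == guwo
-- 10. vault erase(p→/gegrern) == ok


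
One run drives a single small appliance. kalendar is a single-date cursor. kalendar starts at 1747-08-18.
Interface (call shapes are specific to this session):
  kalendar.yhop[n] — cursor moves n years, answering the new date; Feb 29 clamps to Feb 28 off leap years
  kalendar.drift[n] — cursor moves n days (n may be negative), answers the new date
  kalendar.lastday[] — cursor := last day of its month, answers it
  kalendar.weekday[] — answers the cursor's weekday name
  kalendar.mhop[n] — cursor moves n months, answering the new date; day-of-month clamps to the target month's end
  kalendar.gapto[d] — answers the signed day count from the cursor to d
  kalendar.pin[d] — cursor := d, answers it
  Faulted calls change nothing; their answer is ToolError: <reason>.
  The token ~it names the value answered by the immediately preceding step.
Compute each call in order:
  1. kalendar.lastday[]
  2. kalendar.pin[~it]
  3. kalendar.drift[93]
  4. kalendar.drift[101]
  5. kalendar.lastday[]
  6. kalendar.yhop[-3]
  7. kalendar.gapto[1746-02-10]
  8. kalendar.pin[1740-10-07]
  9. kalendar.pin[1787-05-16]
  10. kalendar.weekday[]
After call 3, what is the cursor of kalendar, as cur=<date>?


I invoke lastday(), → 1747-08-31.
I run pin with d→~it, yielding 1747-08-31.
I try drift with n→93, which returns 1747-12-02.
Then drift with n→101, which returns 1748-03-12.
I invoke lastday(), giving 1748-03-31.
Next I call yhop with n→-3, — result: 1745-03-31.
Then gapto with d→1746-02-10, → 316.
Invoking pin with d→1740-10-07, and observe 1740-10-07.
Calling pin with d→1787-05-16: 1787-05-16.
Now I run weekday(), which returns Wednesday.

Answer: cur=1747-12-02


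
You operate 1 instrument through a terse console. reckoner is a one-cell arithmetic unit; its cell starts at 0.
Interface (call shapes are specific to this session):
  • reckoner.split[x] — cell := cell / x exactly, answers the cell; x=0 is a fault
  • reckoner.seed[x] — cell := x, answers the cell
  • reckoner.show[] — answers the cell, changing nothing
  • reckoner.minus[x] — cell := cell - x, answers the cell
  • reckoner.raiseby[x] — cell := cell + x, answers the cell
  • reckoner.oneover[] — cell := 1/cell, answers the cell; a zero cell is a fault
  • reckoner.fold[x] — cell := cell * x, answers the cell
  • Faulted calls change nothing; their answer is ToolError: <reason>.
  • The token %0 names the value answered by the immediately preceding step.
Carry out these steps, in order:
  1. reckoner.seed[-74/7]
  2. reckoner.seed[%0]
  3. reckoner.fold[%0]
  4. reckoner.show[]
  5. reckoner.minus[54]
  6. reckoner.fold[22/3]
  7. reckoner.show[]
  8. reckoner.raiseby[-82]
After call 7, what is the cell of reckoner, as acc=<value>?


Now I run reckoner.seed passing x=-74/7, yielding -74/7.
I try reckoner.seed passing x=%0, — result: -74/7.
Then reckoner.fold passing x=%0, giving 5476/49.
Now I run reckoner.show, → 5476/49.
Now I run reckoner.minus passing x=54, and get 2830/49.
I run reckoner.fold passing x=22/3, which returns 62260/147.
Then reckoner.show(), and get 62260/147.
Then reckoner.raiseby passing x=-82, → 50206/147.

Answer: acc=62260/147


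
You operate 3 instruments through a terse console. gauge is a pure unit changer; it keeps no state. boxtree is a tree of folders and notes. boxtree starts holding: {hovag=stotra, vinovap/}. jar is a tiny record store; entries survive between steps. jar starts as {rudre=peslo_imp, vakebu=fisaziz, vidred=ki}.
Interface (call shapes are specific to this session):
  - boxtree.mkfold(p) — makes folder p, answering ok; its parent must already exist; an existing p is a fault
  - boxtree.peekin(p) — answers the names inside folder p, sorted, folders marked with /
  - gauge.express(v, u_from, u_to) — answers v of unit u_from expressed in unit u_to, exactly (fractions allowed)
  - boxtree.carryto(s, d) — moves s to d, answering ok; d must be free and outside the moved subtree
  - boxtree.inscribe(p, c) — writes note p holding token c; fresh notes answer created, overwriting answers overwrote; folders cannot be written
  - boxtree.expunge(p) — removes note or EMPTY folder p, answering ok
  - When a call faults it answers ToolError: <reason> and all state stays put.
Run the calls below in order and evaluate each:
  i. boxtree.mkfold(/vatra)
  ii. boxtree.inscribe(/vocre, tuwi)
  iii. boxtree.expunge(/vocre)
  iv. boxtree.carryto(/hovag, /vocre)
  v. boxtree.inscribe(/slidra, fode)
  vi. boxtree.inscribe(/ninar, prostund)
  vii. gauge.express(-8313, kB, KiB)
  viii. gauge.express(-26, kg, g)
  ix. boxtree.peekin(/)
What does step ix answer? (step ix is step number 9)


I try mkfold on p: /vatra: ok.
I try inscribe on p: /vocre, c: tuwi, yielding created.
I call expunge on p: /vocre, which returns ok.
Calling carryto on s: /hovag, d: /vocre, and get ok.
I run inscribe on p: /slidra, c: fode, — result: created.
I try inscribe on p: /ninar, c: prostund, and see created.
Now I run express on v: -8313, u_from: kB, u_to: KiB, giving -1039125/128.
I call express on v: -26, u_from: kg, u_to: g, → -26000.
Now I run peekin on p: /, and get [ninar, slidra, vatra/, vinovap/, vocre].

Answer: [ninar, slidra, vatra/, vinovap/, vocre]


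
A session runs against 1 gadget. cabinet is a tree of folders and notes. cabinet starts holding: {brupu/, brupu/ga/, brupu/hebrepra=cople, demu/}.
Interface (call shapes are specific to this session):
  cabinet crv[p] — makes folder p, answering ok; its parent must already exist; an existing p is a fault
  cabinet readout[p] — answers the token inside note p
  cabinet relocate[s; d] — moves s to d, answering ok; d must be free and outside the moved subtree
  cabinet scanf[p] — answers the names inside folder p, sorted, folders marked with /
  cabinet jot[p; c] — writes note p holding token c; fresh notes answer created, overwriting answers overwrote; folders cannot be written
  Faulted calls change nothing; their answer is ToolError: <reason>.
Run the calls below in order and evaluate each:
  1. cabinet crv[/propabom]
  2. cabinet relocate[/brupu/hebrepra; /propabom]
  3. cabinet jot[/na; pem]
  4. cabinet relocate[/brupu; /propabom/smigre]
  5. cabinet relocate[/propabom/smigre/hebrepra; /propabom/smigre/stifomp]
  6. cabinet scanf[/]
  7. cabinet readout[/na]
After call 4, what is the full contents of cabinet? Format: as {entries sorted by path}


Answer: {demu/, na=pem, propabom/, propabom/smigre/, propabom/smigre/ga/, propabom/smigre/hebrepra=cople}

Derivation:
// cabinet crv(p='/propabom') => ok
// cabinet relocate(s='/brupu/hebrepra', d='/propabom') => ToolError: exists
// cabinet jot(p='/na', c='pem') => created
// cabinet relocate(s='/brupu', d='/propabom/smigre') => ok
// cabinet relocate(s='/propabom/smigre/hebrepra', d='/propabom/smigre/stifomp') => ok
// cabinet scanf(p='/') => [demu/, na, propabom/]
// cabinet readout(p='/na') => pem


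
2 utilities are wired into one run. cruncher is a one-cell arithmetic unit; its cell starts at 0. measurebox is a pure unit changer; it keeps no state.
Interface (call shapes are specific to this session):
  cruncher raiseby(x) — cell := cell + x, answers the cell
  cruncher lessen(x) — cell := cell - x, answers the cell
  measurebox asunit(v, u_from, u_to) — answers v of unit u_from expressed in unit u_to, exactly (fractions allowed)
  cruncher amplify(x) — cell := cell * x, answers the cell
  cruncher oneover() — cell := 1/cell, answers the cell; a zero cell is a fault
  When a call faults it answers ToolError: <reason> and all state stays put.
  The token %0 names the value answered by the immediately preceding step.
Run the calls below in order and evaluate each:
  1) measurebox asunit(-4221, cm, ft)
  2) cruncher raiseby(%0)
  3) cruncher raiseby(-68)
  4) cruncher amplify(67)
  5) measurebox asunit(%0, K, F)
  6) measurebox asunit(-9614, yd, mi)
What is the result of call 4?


Step: measurebox asunit[v→-4221; u_from→cm; u_to→ft]
Result: -35175/254
Step: cruncher raiseby[x→%0]
Result: -35175/254
Step: cruncher raiseby[x→-68]
Result: -52447/254
Step: cruncher amplify[x→67]
Result: -3513949/254
Step: measurebox asunit[v→%0; u_from→K; u_to→F]
Result: -322093219/12700
Step: measurebox asunit[v→-9614; u_from→yd; u_to→mi]
Result: -437/80

Answer: -3513949/254
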